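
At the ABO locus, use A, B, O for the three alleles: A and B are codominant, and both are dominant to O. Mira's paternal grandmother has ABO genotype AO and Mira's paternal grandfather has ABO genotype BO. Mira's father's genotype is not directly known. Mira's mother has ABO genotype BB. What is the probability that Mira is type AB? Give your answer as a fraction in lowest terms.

1/4

Mira's father's ABO genotype from AO × BO: 1/4 AB, 1/4 AO, 1/4 BO, 1/4 OO.
Crossing each possibility with the mother BB and summing P(type AB): 1/4·1/2 + 1/4·1/2 + 1/4·0 + 1/4·0 = 1/4.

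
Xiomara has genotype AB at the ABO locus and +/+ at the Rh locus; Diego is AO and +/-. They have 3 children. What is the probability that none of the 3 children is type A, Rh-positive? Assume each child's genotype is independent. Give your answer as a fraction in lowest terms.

1/8

ABO cross AB × AO → 1/2 A, 1/4 B, 1/4 AB.
Rh cross +/+ × +/- → 1 Rh+; so P(type A, Rh-positive) = 1/2 × 1 = 1/2 per child.
P(not type A, Rh-positive) = 1/2 for one child; (1/2)^3 = 1/8.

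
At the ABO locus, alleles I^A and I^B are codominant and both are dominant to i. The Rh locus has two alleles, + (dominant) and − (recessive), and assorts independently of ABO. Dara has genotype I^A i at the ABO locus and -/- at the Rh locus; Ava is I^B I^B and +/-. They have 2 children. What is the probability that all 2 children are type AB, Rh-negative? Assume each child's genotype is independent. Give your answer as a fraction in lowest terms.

1/16

ABO cross I^A i × I^B I^B → 1/2 B, 1/2 AB.
Rh cross -/- × +/- → 1/2 Rh+, 1/2 Rh-; so P(type AB, Rh-negative) = 1/2 × 1/2 = 1/4 per child.
All 2 independent: (1/4)^2 = 1/16.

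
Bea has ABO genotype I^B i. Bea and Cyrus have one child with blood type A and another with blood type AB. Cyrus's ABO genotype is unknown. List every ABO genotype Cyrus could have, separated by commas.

I^A I^A, I^A I^B, I^A i

For each candidate genotype of Cyrus, check whether crossing it with I^B i can produce every observed child phenotype.
  I^A I^A → possible child types {A, AB} ✓
  I^A I^B → possible child types {A, B, AB} ✓
  I^A i → possible child types {O, A, B, AB} ✓
  I^B I^B → possible child types {B} ✗
  I^B i → possible child types {O, B} ✗
  i i → possible child types {O, B} ✗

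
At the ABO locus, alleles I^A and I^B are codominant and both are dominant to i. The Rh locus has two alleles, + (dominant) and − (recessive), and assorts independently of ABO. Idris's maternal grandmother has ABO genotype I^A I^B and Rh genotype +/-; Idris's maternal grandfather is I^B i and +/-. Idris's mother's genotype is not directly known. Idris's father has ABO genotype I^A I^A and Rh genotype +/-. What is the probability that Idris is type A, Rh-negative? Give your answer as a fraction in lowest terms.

1/8

Idris's mother's ABO genotype from I^A I^B × I^B i: 1/4 I^A I^B, 1/4 I^A i, 1/4 I^B I^B, 1/4 I^B i.
Crossing each possibility with the father I^A I^A and summing P(type A): 1/4·1/2 + 1/4·1 + 1/4·0 + 1/4·1/2 = 1/2.
Similarly for Rh via the mother's Rh distribution: P(Rh-) = 1/4.
Independent loci: 1/2 × 1/4 = 1/8.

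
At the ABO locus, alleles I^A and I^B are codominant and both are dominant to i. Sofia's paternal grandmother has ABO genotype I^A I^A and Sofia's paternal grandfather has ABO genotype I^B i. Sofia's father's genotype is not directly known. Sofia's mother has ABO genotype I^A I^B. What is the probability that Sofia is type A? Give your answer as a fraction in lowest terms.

3/8

Sofia's father's ABO genotype from I^A I^A × I^B i: 1/2 I^A I^B, 1/2 I^A i.
Crossing each possibility with the mother I^A I^B and summing P(type A): 1/2·1/4 + 1/2·1/2 = 3/8.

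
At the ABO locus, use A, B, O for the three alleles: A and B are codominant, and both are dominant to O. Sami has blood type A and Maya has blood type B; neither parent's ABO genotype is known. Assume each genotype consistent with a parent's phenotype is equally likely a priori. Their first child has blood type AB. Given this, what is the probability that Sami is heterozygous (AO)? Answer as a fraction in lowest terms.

Possible genotypes: Sami ∈ {AA, AO}; Maya ∈ {BB, BO}.
Weight each parental genotype pair by prior × P(type-AB child):
  AA × BB: posterior weight 4/9.
  AA × BO: posterior weight 2/9.
  AO × BB: posterior weight 2/9.
  AO × BO: posterior weight 1/9.
Sum the posterior weight over pairs where Sami is AO: 1/3.

1/3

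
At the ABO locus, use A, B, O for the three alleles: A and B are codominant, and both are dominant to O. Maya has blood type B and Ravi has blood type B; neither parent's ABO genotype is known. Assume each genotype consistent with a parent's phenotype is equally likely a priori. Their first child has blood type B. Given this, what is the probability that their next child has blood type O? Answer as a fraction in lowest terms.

1/20

Possible genotypes: Maya ∈ {BB, BO}; Ravi ∈ {BB, BO}.
Weight each parental genotype pair by prior × P(type-B child):
  BB × BB: posterior weight 4/15; P(next child type O) = 0.
  BB × BO: posterior weight 4/15; P(next child type O) = 0.
  BO × BB: posterior weight 4/15; P(next child type O) = 0.
  BO × BO: posterior weight 1/5; P(next child type O) = 1/4.
Weighted sum = 1/20.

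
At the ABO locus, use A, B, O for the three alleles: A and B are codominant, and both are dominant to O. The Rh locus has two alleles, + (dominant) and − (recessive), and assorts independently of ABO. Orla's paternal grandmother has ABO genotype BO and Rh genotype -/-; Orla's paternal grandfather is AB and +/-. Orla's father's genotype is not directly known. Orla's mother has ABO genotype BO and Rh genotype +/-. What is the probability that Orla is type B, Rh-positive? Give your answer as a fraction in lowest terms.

25/64

Orla's father's ABO genotype from BO × AB: 1/4 AB, 1/4 AO, 1/4 BB, 1/4 BO.
Crossing each possibility with the mother BO and summing P(type B): 1/4·1/2 + 1/4·1/4 + 1/4·1 + 1/4·3/4 = 5/8.
Similarly for Rh via the father's Rh distribution: P(Rh+) = 5/8.
Independent loci: 5/8 × 5/8 = 25/64.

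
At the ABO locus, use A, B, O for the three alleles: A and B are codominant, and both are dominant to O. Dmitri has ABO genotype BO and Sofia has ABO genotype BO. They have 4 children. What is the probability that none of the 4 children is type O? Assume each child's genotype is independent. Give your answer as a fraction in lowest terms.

81/256

ABO cross BO × BO → 1/4 O, 3/4 B.
So P(type O) = 1/4 per child.
P(not type O) = 3/4 for one child; (3/4)^4 = 81/256.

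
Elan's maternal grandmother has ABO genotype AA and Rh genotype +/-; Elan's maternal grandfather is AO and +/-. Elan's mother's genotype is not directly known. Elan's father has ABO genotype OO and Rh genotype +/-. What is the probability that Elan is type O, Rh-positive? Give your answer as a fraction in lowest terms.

3/16

Elan's mother's ABO genotype from AA × AO: 1/2 AA, 1/2 AO.
Crossing each possibility with the father OO and summing P(type O): 1/2·0 + 1/2·1/2 = 1/4.
Similarly for Rh via the mother's Rh distribution: P(Rh+) = 3/4.
Independent loci: 1/4 × 3/4 = 3/16.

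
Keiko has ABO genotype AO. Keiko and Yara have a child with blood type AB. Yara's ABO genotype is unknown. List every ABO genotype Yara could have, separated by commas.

AB, BB, BO

For each candidate genotype of Yara, check whether crossing it with AO can produce every observed child phenotype.
  AA → possible child types {A} ✗
  AB → possible child types {A, B, AB} ✓
  AO → possible child types {O, A} ✗
  BB → possible child types {B, AB} ✓
  BO → possible child types {O, A, B, AB} ✓
  OO → possible child types {O, A} ✗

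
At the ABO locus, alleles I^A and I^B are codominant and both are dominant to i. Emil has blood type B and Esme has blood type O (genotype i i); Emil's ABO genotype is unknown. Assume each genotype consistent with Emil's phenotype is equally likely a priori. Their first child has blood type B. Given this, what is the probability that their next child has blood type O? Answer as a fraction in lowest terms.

1/6

Possible genotypes: Emil ∈ {I^B I^B, I^B i}; Esme ∈ {i i}.
Weight each parental genotype pair by prior × P(type-B child):
  I^B I^B × i i: posterior weight 2/3; P(next child type O) = 0.
  I^B i × i i: posterior weight 1/3; P(next child type O) = 1/2.
Weighted sum = 1/6.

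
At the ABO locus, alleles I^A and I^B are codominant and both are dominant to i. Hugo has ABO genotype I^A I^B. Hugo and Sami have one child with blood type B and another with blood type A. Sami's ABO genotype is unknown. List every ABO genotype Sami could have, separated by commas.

For each candidate genotype of Sami, check whether crossing it with I^A I^B can produce every observed child phenotype.
  I^A I^A → possible child types {A, AB} ✗
  I^A I^B → possible child types {A, B, AB} ✓
  I^A i → possible child types {A, B, AB} ✓
  I^B I^B → possible child types {B, AB} ✗
  I^B i → possible child types {A, B, AB} ✓
  i i → possible child types {A, B} ✓

I^A I^B, I^A i, I^B i, i i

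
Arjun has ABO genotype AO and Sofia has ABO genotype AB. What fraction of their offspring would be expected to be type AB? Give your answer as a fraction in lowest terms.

ABO cross AO × AB → offspring phenotypes: 1/2 A, 1/4 B, 1/4 AB.
So P(type AB) = 1/4.

1/4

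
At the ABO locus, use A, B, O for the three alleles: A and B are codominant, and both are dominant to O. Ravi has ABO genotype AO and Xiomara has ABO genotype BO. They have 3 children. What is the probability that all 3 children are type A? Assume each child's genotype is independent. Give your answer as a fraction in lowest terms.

ABO cross AO × BO → 1/4 O, 1/4 A, 1/4 B, 1/4 AB.
So P(type A) = 1/4 per child.
All 3 independent: (1/4)^3 = 1/64.

1/64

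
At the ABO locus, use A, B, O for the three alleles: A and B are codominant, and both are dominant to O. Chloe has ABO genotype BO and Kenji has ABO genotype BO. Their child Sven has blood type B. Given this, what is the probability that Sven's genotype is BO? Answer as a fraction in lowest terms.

2/3

Cross BO × BO → 1/4 BB, 1/2 BO, 1/4 OO.
Type-B genotypes among offspring: BB (1/4), BO (1/2); total 3/4.
P(BO | type B) = (1/2) / (3/4) = 2/3.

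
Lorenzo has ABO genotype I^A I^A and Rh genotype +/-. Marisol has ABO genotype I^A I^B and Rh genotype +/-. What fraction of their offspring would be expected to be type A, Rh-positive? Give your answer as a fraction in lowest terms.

ABO cross I^A I^A × I^A I^B → offspring phenotypes: 1/2 A, 1/2 AB.
Rh cross +/- × +/- → 3/4 Rh+, 1/4 Rh-.
Independent loci: P(type A, Rh-positive) = 1/2 × 3/4 = 3/8.

3/8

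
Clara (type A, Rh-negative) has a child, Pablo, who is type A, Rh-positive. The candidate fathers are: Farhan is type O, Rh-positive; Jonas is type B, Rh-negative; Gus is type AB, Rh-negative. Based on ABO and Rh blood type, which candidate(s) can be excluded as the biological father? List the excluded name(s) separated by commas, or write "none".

Jonas, Gus

A candidate is excluded only if no genotype consistent with his phenotype could produce a type A, Rh-positive child with a type A, Rh-negative mother.
Jonas (type B, Rh-): no genotype consistent with that phenotype can produce a type-A Rh+ child with a type-A mother.
Gus (type AB, Rh-): no genotype consistent with that phenotype can produce a type-A Rh+ child with a type-A mother.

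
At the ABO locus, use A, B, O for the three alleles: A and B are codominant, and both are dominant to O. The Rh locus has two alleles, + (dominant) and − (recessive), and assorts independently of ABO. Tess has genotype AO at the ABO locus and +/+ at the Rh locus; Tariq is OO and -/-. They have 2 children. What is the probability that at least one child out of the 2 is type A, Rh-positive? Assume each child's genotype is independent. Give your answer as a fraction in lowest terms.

3/4

ABO cross AO × OO → 1/2 O, 1/2 A.
Rh cross +/+ × -/- → 1 Rh+; so P(type A, Rh-positive) = 1/2 × 1 = 1/2 per child.
P(none) = (1/2)^2 = 1/4; P(at least one) = 1 − 1/4 = 3/4.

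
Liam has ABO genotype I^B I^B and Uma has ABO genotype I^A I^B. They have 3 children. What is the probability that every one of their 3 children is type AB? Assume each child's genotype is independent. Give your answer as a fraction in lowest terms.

1/8

ABO cross I^B I^B × I^A I^B → 1/2 B, 1/2 AB.
So P(type AB) = 1/2 per child.
All 3 independent: (1/2)^3 = 1/8.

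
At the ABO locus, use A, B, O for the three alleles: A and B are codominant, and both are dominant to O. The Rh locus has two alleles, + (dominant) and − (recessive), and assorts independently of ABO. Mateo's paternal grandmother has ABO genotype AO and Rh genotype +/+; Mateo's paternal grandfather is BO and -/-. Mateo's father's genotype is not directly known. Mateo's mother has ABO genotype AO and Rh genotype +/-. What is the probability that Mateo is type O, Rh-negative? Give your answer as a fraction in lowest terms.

1/16

Mateo's father's ABO genotype from AO × BO: 1/4 AB, 1/4 AO, 1/4 BO, 1/4 OO.
Crossing each possibility with the mother AO and summing P(type O): 1/4·0 + 1/4·1/4 + 1/4·1/4 + 1/4·1/2 = 1/4.
Similarly for Rh via the father's Rh distribution: P(Rh-) = 1/4.
Independent loci: 1/4 × 1/4 = 1/16.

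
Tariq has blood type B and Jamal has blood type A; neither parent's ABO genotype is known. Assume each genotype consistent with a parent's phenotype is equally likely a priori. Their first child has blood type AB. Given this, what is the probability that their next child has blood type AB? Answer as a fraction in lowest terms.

Possible genotypes: Tariq ∈ {I^B I^B, I^B i}; Jamal ∈ {I^A I^A, I^A i}.
Weight each parental genotype pair by prior × P(type-AB child):
  I^B I^B × I^A I^A: posterior weight 4/9; P(next child type AB) = 1.
  I^B I^B × I^A i: posterior weight 2/9; P(next child type AB) = 1/2.
  I^B i × I^A I^A: posterior weight 2/9; P(next child type AB) = 1/2.
  I^B i × I^A i: posterior weight 1/9; P(next child type AB) = 1/4.
Weighted sum = 25/36.

25/36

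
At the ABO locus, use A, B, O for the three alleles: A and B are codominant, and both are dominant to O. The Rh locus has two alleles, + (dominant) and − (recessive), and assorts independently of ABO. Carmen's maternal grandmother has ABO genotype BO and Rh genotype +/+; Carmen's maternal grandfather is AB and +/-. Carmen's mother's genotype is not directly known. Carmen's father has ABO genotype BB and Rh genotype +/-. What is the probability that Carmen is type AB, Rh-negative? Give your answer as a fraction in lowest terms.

1/32

Carmen's mother's ABO genotype from BO × AB: 1/4 AB, 1/4 AO, 1/4 BB, 1/4 BO.
Crossing each possibility with the father BB and summing P(type AB): 1/4·1/2 + 1/4·1/2 + 1/4·0 + 1/4·0 = 1/4.
Similarly for Rh via the mother's Rh distribution: P(Rh-) = 1/8.
Independent loci: 1/4 × 1/8 = 1/32.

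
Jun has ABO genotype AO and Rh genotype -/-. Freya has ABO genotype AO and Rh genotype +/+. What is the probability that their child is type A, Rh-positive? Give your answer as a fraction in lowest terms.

ABO cross AO × AO → offspring phenotypes: 1/4 O, 3/4 A.
Rh cross -/- × +/+ → 1 Rh+.
Independent loci: P(type A, Rh-positive) = 3/4 × 1 = 3/4.

3/4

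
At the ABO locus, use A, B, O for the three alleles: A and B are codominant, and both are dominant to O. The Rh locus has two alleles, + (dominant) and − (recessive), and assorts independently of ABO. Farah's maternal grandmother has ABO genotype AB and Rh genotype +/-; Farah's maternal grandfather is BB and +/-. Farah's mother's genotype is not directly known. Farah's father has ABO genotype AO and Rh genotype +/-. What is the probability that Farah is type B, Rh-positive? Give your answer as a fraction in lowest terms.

Farah's mother's ABO genotype from AB × BB: 1/2 AB, 1/2 BB.
Crossing each possibility with the father AO and summing P(type B): 1/2·1/4 + 1/2·1/2 = 3/8.
Similarly for Rh via the mother's Rh distribution: P(Rh+) = 3/4.
Independent loci: 3/8 × 3/4 = 9/32.

9/32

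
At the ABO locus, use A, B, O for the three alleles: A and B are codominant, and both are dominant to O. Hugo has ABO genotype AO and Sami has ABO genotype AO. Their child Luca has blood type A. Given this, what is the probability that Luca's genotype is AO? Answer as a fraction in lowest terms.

2/3

Cross AO × AO → 1/4 AA, 1/2 AO, 1/4 OO.
Type-A genotypes among offspring: AA (1/4), AO (1/2); total 3/4.
P(AO | type A) = (1/2) / (3/4) = 2/3.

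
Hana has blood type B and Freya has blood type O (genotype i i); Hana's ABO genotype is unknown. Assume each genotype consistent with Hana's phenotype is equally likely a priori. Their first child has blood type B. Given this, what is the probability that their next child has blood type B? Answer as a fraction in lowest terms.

5/6

Possible genotypes: Hana ∈ {I^B I^B, I^B i}; Freya ∈ {i i}.
Weight each parental genotype pair by prior × P(type-B child):
  I^B I^B × i i: posterior weight 2/3; P(next child type B) = 1.
  I^B i × i i: posterior weight 1/3; P(next child type B) = 1/2.
Weighted sum = 5/6.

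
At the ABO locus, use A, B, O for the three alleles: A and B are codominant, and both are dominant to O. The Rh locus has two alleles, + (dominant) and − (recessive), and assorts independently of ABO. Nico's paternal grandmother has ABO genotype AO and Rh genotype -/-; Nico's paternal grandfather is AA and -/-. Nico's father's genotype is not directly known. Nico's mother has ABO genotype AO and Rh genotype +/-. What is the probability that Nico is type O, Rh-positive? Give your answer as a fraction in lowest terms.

1/16

Nico's father's ABO genotype from AO × AA: 1/2 AA, 1/2 AO.
Crossing each possibility with the mother AO and summing P(type O): 1/2·0 + 1/2·1/4 = 1/8.
Similarly for Rh via the father's Rh distribution: P(Rh+) = 1/2.
Independent loci: 1/8 × 1/2 = 1/16.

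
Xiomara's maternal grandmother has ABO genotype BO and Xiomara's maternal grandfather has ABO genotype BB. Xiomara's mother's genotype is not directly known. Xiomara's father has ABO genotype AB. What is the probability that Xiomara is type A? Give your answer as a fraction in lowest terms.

Xiomara's mother's ABO genotype from BO × BB: 1/2 BB, 1/2 BO.
Crossing each possibility with the father AB and summing P(type A): 1/2·0 + 1/2·1/4 = 1/8.

1/8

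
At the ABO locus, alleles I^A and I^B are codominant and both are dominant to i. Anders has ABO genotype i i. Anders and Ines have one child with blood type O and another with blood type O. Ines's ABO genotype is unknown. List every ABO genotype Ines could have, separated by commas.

I^A i, I^B i, i i

For each candidate genotype of Ines, check whether crossing it with i i can produce every observed child phenotype.
  I^A I^A → possible child types {A} ✗
  I^A I^B → possible child types {A, B} ✗
  I^A i → possible child types {O, A} ✓
  I^B I^B → possible child types {B} ✗
  I^B i → possible child types {O, B} ✓
  i i → possible child types {O} ✓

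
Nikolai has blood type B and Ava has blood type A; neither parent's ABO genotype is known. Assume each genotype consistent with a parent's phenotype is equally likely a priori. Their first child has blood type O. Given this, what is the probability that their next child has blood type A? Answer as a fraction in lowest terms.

Possible genotypes: Nikolai ∈ {I^B I^B, I^B i}; Ava ∈ {I^A I^A, I^A i}.
Weight each parental genotype pair by prior × P(type-O child):
  I^B i × I^A i: posterior weight 1; P(next child type A) = 1/4.
Weighted sum = 1/4.

1/4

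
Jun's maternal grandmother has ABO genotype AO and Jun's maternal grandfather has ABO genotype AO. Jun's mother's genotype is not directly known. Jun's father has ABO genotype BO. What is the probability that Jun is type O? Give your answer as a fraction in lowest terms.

1/4

Jun's mother's ABO genotype from AO × AO: 1/4 AA, 1/2 AO, 1/4 OO.
Crossing each possibility with the father BO and summing P(type O): 1/4·0 + 1/2·1/4 + 1/4·1/2 = 1/4.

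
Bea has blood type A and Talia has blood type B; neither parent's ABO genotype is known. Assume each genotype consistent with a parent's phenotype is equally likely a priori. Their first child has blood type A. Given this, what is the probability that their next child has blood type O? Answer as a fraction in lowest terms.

1/12

Possible genotypes: Bea ∈ {I^A I^A, I^A i}; Talia ∈ {I^B I^B, I^B i}.
Weight each parental genotype pair by prior × P(type-A child):
  I^A I^A × I^B i: posterior weight 2/3; P(next child type O) = 0.
  I^A i × I^B i: posterior weight 1/3; P(next child type O) = 1/4.
Weighted sum = 1/12.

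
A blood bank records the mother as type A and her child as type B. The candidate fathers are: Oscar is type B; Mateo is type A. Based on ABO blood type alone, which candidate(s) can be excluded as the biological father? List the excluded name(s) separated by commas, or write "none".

Mateo

A candidate is excluded only if no genotype consistent with his phenotype could produce a type B child with a type A mother.
Mateo (type A): no genotype consistent with that phenotype can produce a type-B child with a type-A mother.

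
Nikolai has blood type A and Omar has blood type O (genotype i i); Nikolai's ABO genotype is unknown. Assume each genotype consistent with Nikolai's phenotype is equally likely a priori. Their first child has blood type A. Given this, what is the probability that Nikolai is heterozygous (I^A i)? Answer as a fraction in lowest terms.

Possible genotypes: Nikolai ∈ {I^A I^A, I^A i}; Omar ∈ {i i}.
Weight each parental genotype pair by prior × P(type-A child):
  I^A I^A × i i: posterior weight 2/3.
  I^A i × i i: posterior weight 1/3.
Sum the posterior weight over pairs where Nikolai is I^A i: 1/3.

1/3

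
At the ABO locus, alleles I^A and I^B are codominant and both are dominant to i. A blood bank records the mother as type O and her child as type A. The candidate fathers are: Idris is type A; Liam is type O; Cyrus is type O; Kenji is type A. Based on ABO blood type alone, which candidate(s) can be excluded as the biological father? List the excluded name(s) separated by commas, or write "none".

Liam, Cyrus

A candidate is excluded only if no genotype consistent with his phenotype could produce a type A child with a type O mother.
Liam (type O): no genotype consistent with that phenotype can produce a type-A child with a type-O mother.
Cyrus (type O): no genotype consistent with that phenotype can produce a type-A child with a type-O mother.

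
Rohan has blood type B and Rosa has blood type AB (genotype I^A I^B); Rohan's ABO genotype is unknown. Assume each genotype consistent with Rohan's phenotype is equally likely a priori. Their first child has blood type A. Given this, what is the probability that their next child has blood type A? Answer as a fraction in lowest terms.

1/4

Possible genotypes: Rohan ∈ {I^B I^B, I^B i}; Rosa ∈ {I^A I^B}.
Weight each parental genotype pair by prior × P(type-A child):
  I^B i × I^A I^B: posterior weight 1; P(next child type A) = 1/4.
Weighted sum = 1/4.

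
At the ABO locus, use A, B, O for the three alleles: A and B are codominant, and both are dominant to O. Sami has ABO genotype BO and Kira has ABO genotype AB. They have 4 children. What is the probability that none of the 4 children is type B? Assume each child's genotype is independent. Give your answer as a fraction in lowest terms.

1/16

ABO cross BO × AB → 1/4 A, 1/2 B, 1/4 AB.
So P(type B) = 1/2 per child.
P(not type B) = 1/2 for one child; (1/2)^4 = 1/16.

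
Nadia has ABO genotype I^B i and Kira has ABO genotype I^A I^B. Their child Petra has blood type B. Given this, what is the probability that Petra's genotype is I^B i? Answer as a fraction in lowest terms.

1/2

Cross I^B i × I^A I^B → 1/4 I^A I^B, 1/4 I^A i, 1/4 I^B I^B, 1/4 I^B i.
Type-B genotypes among offspring: I^B I^B (1/4), I^B i (1/4); total 1/2.
P(I^B i | type B) = (1/4) / (1/2) = 1/2.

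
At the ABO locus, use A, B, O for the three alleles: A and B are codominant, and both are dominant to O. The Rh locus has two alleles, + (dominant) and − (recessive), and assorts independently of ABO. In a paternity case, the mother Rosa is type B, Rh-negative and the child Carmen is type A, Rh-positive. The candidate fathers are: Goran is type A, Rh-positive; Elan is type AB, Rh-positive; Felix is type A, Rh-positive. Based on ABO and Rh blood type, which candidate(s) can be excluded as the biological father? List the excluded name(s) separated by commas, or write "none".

A candidate is excluded only if no genotype consistent with his phenotype could produce a type A, Rh-positive child with a type B, Rh-negative mother.
Every candidate has at least one consistent genotype combination, so none can be excluded.

none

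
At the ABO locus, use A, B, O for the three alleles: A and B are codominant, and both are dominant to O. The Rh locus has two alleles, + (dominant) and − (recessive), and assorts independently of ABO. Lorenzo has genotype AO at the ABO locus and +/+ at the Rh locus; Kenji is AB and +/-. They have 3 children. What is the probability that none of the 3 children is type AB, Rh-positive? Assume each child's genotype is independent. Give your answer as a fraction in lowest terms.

ABO cross AO × AB → 1/2 A, 1/4 B, 1/4 AB.
Rh cross +/+ × +/- → 1 Rh+; so P(type AB, Rh-positive) = 1/4 × 1 = 1/4 per child.
P(not type AB, Rh-positive) = 3/4 for one child; (3/4)^3 = 27/64.

27/64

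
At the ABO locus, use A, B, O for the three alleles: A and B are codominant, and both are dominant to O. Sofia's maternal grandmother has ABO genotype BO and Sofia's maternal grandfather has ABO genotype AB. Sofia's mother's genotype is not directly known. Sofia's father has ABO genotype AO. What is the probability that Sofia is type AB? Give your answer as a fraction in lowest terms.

Sofia's mother's ABO genotype from BO × AB: 1/4 AB, 1/4 AO, 1/4 BB, 1/4 BO.
Crossing each possibility with the father AO and summing P(type AB): 1/4·1/4 + 1/4·0 + 1/4·1/2 + 1/4·1/4 = 1/4.

1/4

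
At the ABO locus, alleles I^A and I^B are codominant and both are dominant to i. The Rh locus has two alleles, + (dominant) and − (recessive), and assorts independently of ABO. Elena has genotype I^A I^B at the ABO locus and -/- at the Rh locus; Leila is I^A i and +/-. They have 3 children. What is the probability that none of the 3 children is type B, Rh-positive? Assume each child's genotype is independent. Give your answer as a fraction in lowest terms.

ABO cross I^A I^B × I^A i → 1/2 A, 1/4 B, 1/4 AB.
Rh cross -/- × +/- → 1/2 Rh+, 1/2 Rh-; so P(type B, Rh-positive) = 1/4 × 1/2 = 1/8 per child.
P(not type B, Rh-positive) = 7/8 for one child; (7/8)^3 = 343/512.

343/512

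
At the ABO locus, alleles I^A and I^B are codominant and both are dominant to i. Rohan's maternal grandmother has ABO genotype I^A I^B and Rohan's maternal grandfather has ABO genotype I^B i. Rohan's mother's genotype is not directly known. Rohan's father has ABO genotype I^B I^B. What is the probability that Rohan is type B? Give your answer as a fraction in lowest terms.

Rohan's mother's ABO genotype from I^A I^B × I^B i: 1/4 I^A I^B, 1/4 I^A i, 1/4 I^B I^B, 1/4 I^B i.
Crossing each possibility with the father I^B I^B and summing P(type B): 1/4·1/2 + 1/4·1/2 + 1/4·1 + 1/4·1 = 3/4.

3/4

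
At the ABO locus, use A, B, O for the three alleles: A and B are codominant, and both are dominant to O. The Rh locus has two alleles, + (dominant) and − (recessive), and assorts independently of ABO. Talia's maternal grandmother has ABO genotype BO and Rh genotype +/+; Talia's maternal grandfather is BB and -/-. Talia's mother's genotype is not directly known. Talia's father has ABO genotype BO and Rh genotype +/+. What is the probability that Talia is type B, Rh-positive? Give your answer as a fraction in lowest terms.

7/8

Talia's mother's ABO genotype from BO × BB: 1/2 BB, 1/2 BO.
Crossing each possibility with the father BO and summing P(type B): 1/2·1 + 1/2·3/4 = 7/8.
Similarly for Rh via the mother's Rh distribution: P(Rh+) = 1.
Independent loci: 7/8 × 1 = 7/8.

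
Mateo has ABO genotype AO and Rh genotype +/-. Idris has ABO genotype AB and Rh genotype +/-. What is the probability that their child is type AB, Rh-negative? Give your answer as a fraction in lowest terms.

1/16

ABO cross AO × AB → offspring phenotypes: 1/2 A, 1/4 B, 1/4 AB.
Rh cross +/- × +/- → 3/4 Rh+, 1/4 Rh-.
Independent loci: P(type AB, Rh-negative) = 1/4 × 1/4 = 1/16.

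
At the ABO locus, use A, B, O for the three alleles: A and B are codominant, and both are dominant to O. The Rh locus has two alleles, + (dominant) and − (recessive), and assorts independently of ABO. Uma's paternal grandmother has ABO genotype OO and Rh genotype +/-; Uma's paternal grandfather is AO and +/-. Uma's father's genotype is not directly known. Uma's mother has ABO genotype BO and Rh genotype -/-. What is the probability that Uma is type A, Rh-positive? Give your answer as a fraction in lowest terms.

Uma's father's ABO genotype from OO × AO: 1/2 AO, 1/2 OO.
Crossing each possibility with the mother BO and summing P(type A): 1/2·1/4 + 1/2·0 = 1/8.
Similarly for Rh via the father's Rh distribution: P(Rh+) = 1/2.
Independent loci: 1/8 × 1/2 = 1/16.

1/16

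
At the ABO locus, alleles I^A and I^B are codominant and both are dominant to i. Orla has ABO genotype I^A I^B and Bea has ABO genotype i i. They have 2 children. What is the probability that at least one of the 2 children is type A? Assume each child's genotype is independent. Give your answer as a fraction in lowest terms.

3/4

ABO cross I^A I^B × i i → 1/2 A, 1/2 B.
So P(type A) = 1/2 per child.
P(none) = (1/2)^2 = 1/4; P(at least one) = 1 − 1/4 = 3/4.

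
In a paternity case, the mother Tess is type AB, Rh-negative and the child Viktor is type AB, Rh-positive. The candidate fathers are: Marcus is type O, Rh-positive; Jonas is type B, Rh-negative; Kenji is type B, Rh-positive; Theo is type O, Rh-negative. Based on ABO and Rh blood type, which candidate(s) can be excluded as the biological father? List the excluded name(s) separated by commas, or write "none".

A candidate is excluded only if no genotype consistent with his phenotype could produce a type AB, Rh-positive child with a type AB, Rh-negative mother.
Marcus (type O, Rh+): no genotype consistent with that phenotype can produce a type-AB Rh+ child with a type-AB mother.
Jonas (type B, Rh-): no genotype consistent with that phenotype can produce a type-AB Rh+ child with a type-AB mother.
Theo (type O, Rh-): no genotype consistent with that phenotype can produce a type-AB Rh+ child with a type-AB mother.

Marcus, Jonas, Theo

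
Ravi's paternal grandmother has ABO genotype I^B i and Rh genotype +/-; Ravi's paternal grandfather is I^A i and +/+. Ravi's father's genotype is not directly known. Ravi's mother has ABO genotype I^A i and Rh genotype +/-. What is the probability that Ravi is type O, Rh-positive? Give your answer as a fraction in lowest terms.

Ravi's father's ABO genotype from I^B i × I^A i: 1/4 I^A I^B, 1/4 I^A i, 1/4 I^B i, 1/4 i i.
Crossing each possibility with the mother I^A i and summing P(type O): 1/4·0 + 1/4·1/4 + 1/4·1/4 + 1/4·1/2 = 1/4.
Similarly for Rh via the father's Rh distribution: P(Rh+) = 7/8.
Independent loci: 1/4 × 7/8 = 7/32.

7/32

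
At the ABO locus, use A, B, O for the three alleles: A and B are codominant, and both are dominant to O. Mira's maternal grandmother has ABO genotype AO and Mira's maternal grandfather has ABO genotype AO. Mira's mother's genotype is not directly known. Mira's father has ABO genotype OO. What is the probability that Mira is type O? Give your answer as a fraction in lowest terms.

1/2

Mira's mother's ABO genotype from AO × AO: 1/4 AA, 1/2 AO, 1/4 OO.
Crossing each possibility with the father OO and summing P(type O): 1/4·0 + 1/2·1/2 + 1/4·1 = 1/2.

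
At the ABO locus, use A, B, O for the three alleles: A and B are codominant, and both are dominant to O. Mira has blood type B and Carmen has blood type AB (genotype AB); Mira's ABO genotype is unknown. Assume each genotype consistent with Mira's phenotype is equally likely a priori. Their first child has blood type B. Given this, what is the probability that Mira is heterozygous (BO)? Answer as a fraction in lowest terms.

1/2

Possible genotypes: Mira ∈ {BB, BO}; Carmen ∈ {AB}.
Weight each parental genotype pair by prior × P(type-B child):
  BB × AB: posterior weight 1/2.
  BO × AB: posterior weight 1/2.
Sum the posterior weight over pairs where Mira is BO: 1/2.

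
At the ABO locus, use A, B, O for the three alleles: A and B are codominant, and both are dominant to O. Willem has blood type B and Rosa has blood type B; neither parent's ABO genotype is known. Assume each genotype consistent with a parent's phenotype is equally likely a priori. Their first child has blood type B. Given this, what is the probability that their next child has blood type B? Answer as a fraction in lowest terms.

19/20

Possible genotypes: Willem ∈ {BB, BO}; Rosa ∈ {BB, BO}.
Weight each parental genotype pair by prior × P(type-B child):
  BB × BB: posterior weight 4/15; P(next child type B) = 1.
  BB × BO: posterior weight 4/15; P(next child type B) = 1.
  BO × BB: posterior weight 4/15; P(next child type B) = 1.
  BO × BO: posterior weight 1/5; P(next child type B) = 3/4.
Weighted sum = 19/20.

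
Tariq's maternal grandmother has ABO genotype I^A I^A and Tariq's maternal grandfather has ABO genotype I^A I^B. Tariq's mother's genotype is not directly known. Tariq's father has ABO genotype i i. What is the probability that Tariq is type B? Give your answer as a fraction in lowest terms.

Tariq's mother's ABO genotype from I^A I^A × I^A I^B: 1/2 I^A I^A, 1/2 I^A I^B.
Crossing each possibility with the father i i and summing P(type B): 1/2·0 + 1/2·1/2 = 1/4.

1/4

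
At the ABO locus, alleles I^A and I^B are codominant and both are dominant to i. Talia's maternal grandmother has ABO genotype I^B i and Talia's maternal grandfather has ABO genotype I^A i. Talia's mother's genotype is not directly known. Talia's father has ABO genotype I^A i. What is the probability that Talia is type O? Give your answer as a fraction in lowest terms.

1/4

Talia's mother's ABO genotype from I^B i × I^A i: 1/4 I^A I^B, 1/4 I^A i, 1/4 I^B i, 1/4 i i.
Crossing each possibility with the father I^A i and summing P(type O): 1/4·0 + 1/4·1/4 + 1/4·1/4 + 1/4·1/2 = 1/4.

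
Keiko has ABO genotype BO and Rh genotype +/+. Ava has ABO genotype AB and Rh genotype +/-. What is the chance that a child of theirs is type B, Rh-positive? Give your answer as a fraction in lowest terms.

1/2

ABO cross BO × AB → offspring phenotypes: 1/4 A, 1/2 B, 1/4 AB.
Rh cross +/+ × +/- → 1 Rh+.
Independent loci: P(type B, Rh-positive) = 1/2 × 1 = 1/2.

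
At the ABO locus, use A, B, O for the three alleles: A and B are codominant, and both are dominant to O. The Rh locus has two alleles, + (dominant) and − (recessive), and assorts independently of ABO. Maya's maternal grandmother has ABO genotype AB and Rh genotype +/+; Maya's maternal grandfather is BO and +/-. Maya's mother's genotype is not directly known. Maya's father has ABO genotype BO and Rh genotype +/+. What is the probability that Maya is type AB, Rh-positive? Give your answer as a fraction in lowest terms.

Maya's mother's ABO genotype from AB × BO: 1/4 AB, 1/4 AO, 1/4 BB, 1/4 BO.
Crossing each possibility with the father BO and summing P(type AB): 1/4·1/4 + 1/4·1/4 + 1/4·0 + 1/4·0 = 1/8.
Similarly for Rh via the mother's Rh distribution: P(Rh+) = 1.
Independent loci: 1/8 × 1 = 1/8.

1/8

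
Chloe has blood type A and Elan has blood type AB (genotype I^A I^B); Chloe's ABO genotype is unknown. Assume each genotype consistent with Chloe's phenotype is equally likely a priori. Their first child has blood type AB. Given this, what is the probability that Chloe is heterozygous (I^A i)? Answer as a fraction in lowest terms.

Possible genotypes: Chloe ∈ {I^A I^A, I^A i}; Elan ∈ {I^A I^B}.
Weight each parental genotype pair by prior × P(type-AB child):
  I^A I^A × I^A I^B: posterior weight 2/3.
  I^A i × I^A I^B: posterior weight 1/3.
Sum the posterior weight over pairs where Chloe is I^A i: 1/3.

1/3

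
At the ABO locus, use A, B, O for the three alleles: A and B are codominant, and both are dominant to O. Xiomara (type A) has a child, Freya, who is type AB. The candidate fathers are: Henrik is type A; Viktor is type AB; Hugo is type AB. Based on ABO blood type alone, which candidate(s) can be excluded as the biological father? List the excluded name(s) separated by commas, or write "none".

A candidate is excluded only if no genotype consistent with his phenotype could produce a type AB child with a type A mother.
Henrik (type A): no genotype consistent with that phenotype can produce a type-AB child with a type-A mother.

Henrik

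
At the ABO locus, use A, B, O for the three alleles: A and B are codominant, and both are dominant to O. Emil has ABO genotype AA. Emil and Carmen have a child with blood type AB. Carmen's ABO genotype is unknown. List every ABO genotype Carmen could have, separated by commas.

For each candidate genotype of Carmen, check whether crossing it with AA can produce every observed child phenotype.
  AA → possible child types {A} ✗
  AB → possible child types {A, AB} ✓
  AO → possible child types {A} ✗
  BB → possible child types {AB} ✓
  BO → possible child types {A, AB} ✓
  OO → possible child types {A} ✗

AB, BB, BO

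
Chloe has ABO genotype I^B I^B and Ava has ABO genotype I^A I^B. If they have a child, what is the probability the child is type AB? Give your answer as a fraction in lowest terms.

1/2

ABO cross I^B I^B × I^A I^B → offspring phenotypes: 1/2 B, 1/2 AB.
So P(type AB) = 1/2.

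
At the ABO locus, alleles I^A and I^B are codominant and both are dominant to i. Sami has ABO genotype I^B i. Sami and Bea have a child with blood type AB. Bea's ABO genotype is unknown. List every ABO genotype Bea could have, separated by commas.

I^A I^A, I^A I^B, I^A i

For each candidate genotype of Bea, check whether crossing it with I^B i can produce every observed child phenotype.
  I^A I^A → possible child types {A, AB} ✓
  I^A I^B → possible child types {A, B, AB} ✓
  I^A i → possible child types {O, A, B, AB} ✓
  I^B I^B → possible child types {B} ✗
  I^B i → possible child types {O, B} ✗
  i i → possible child types {O, B} ✗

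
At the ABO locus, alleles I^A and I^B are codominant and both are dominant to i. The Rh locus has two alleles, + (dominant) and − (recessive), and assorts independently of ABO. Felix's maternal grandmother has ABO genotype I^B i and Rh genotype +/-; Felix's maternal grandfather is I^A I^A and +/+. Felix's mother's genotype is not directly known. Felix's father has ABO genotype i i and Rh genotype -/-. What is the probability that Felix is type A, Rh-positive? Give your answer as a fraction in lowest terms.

Felix's mother's ABO genotype from I^B i × I^A I^A: 1/2 I^A I^B, 1/2 I^A i.
Crossing each possibility with the father i i and summing P(type A): 1/2·1/2 + 1/2·1/2 = 1/2.
Similarly for Rh via the mother's Rh distribution: P(Rh+) = 3/4.
Independent loci: 1/2 × 3/4 = 3/8.

3/8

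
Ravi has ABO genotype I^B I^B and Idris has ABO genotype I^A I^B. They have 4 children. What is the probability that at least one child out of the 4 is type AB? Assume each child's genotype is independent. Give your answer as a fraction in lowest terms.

15/16

ABO cross I^B I^B × I^A I^B → 1/2 B, 1/2 AB.
So P(type AB) = 1/2 per child.
P(none) = (1/2)^4 = 1/16; P(at least one) = 1 − 1/16 = 15/16.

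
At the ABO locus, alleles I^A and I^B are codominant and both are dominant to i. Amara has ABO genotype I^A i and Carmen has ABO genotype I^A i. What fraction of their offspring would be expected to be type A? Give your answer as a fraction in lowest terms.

ABO cross I^A i × I^A i → offspring phenotypes: 1/4 O, 3/4 A.
So P(type A) = 3/4.

3/4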